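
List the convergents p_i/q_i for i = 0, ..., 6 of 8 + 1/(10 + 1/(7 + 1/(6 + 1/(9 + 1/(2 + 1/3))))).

Using the convergent recurrence p_i = a_i*p_{i-1} + p_{i-2}, q_i = a_i*q_{i-1} + q_{i-2} with p_{-2}=0, p_{-1}=1, q_{-2}=1, q_{-1}=0:
  i=0: a_0=8, p_0 = 8*1 + 0 = 8, q_0 = 8*0 + 1 = 1.
  i=1: a_1=10, p_1 = 10*8 + 1 = 81, q_1 = 10*1 + 0 = 10.
  i=2: a_2=7, p_2 = 7*81 + 8 = 575, q_2 = 7*10 + 1 = 71.
  i=3: a_3=6, p_3 = 6*575 + 81 = 3531, q_3 = 6*71 + 10 = 436.
  i=4: a_4=9, p_4 = 9*3531 + 575 = 32354, q_4 = 9*436 + 71 = 3995.
  i=5: a_5=2, p_5 = 2*32354 + 3531 = 68239, q_5 = 2*3995 + 436 = 8426.
  i=6: a_6=3, p_6 = 3*68239 + 32354 = 237071, q_6 = 3*8426 + 3995 = 29273.

8/1, 81/10, 575/71, 3531/436, 32354/3995, 68239/8426, 237071/29273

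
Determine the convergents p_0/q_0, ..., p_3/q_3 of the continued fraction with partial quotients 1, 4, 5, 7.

Using the convergent recurrence p_i = a_i*p_{i-1} + p_{i-2}, q_i = a_i*q_{i-1} + q_{i-2} with p_{-2}=0, p_{-1}=1, q_{-2}=1, q_{-1}=0:
  i=0: a_0=1, p_0 = 1*1 + 0 = 1, q_0 = 1*0 + 1 = 1.
  i=1: a_1=4, p_1 = 4*1 + 1 = 5, q_1 = 4*1 + 0 = 4.
  i=2: a_2=5, p_2 = 5*5 + 1 = 26, q_2 = 5*4 + 1 = 21.
  i=3: a_3=7, p_3 = 7*26 + 5 = 187, q_3 = 7*21 + 4 = 151.

1/1, 5/4, 26/21, 187/151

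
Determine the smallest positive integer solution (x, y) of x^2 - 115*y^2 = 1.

(x, y) = (1126, 105)

First expand sqrt(115) as a continued fraction. With x_i = (sqrt(115) + m_i)/d_i and (m_0, d_0) = (0, 1): a_0 = floor(sqrt(115)) = 10, since 10^2 = 100 <= 115 < 121 = 11^2.
Iterate m_{i+1} = d_i*a_i - m_i, d_{i+1} = (115 - m_{i+1}^2)/d_i, a_{i+1} = floor((a_0 + m_{i+1})/d_{i+1}):
  m_1 = 1*10 - 0 = 10, d_1 = (115 - 10^2)/1 = 15/1 = 15, a_1 = floor((10 + 10)/15) = 1.
  m_2 = 15*1 - 10 = 5, d_2 = (115 - 5^2)/15 = 90/15 = 6, a_2 = floor((10 + 5)/6) = 2.
  m_3 = 6*2 - 5 = 7, d_3 = (115 - 7^2)/6 = 66/6 = 11, a_3 = floor((10 + 7)/11) = 1.
  m_4 = 11*1 - 7 = 4, d_4 = (115 - 4^2)/11 = 99/11 = 9, a_4 = floor((10 + 4)/9) = 1.
  m_5 = 9*1 - 4 = 5, d_5 = (115 - 5^2)/9 = 90/9 = 10, a_5 = floor((10 + 5)/10) = 1.
  m_6 = 10*1 - 5 = 5, d_6 = (115 - 5^2)/10 = 90/10 = 9, a_6 = floor((10 + 5)/9) = 1.
  m_7 = 9*1 - 5 = 4, d_7 = (115 - 4^2)/9 = 99/9 = 11, a_7 = floor((10 + 4)/11) = 1.
  m_8 = 11*1 - 4 = 7, d_8 = (115 - 7^2)/11 = 66/11 = 6, a_8 = floor((10 + 7)/6) = 2.
  m_9 = 6*2 - 7 = 5, d_9 = (115 - 5^2)/6 = 90/6 = 15, a_9 = floor((10 + 5)/15) = 1.
  m_10 = 15*1 - 5 = 10, d_10 = (115 - 10^2)/15 = 15/15 = 1, a_10 = floor((10 + 10)/1) = 20.
  m_11 = 1*20 - 10 = 10, d_11 = (115 - 10^2)/1 = 15/1 = 15: (m_11, d_11) = (m_1, d_1) = (10, 15), so from here the quotients repeat a_1, ..., a_10; the period length is 10.
So sqrt(115) = [10; (1, 2, 1, 1, 1, 1, 1, 2, 1, 20)] with period length k = 10.
k is even, so the fundamental solution of x^2 - 115y^2 = 1 is (p_{k-1}, q_{k-1}) = (p_9, q_9); compute convergents through index 9.
Convergents (p_i = a_i*p_{i-1} + p_{i-2}, q_i = a_i*q_{i-1} + q_{i-2} with p_{-2}=0, p_{-1}=1, q_{-2}=1, q_{-1}=0):
  i=0: a_0=10, p_0 = 10*1 + 0 = 10, q_0 = 10*0 + 1 = 1.
  i=1: a_1=1, p_1 = 1*10 + 1 = 11, q_1 = 1*1 + 0 = 1.
  i=2: a_2=2, p_2 = 2*11 + 10 = 32, q_2 = 2*1 + 1 = 3.
  i=3: a_3=1, p_3 = 1*32 + 11 = 43, q_3 = 1*3 + 1 = 4.
  i=4: a_4=1, p_4 = 1*43 + 32 = 75, q_4 = 1*4 + 3 = 7.
  i=5: a_5=1, p_5 = 1*75 + 43 = 118, q_5 = 1*7 + 4 = 11.
  i=6: a_6=1, p_6 = 1*118 + 75 = 193, q_6 = 1*11 + 7 = 18.
  i=7: a_7=1, p_7 = 1*193 + 118 = 311, q_7 = 1*18 + 11 = 29.
  i=8: a_8=2, p_8 = 2*311 + 193 = 815, q_8 = 2*29 + 18 = 76.
  i=9: a_9=1, p_9 = 1*815 + 311 = 1126, q_9 = 1*76 + 29 = 105.
Check: 1126^2 - 115*105^2 = 1267876 - 1267875 = 1, so (x, y) = (1126, 105) solves the equation, and by the theorem it is the least positive solution.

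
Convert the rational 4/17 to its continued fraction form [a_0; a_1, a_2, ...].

[0; 4, 4]

Run the Euclidean algorithm on 4 and 17; the successive quotients are the partial quotients a_0, a_1, ... (each step inverts the fractional part left over by the previous one):
  4 = 0*17 + 4, so a_0 = 0.
  17 = 4*4 + 1, so a_1 = 4.
  4 = 4*1 + 0, so a_2 = 4.
The remainder reaches 0 after 3 divisions, so the expansion has 3 partial quotients, read off in order.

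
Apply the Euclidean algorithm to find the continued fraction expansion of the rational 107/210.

Run the Euclidean algorithm on 107 and 210; the successive quotients are the partial quotients a_0, a_1, ... (each step inverts the fractional part left over by the previous one):
  107 = 0*210 + 107, so a_0 = 0.
  210 = 1*107 + 103, so a_1 = 1.
  107 = 1*103 + 4, so a_2 = 1.
  103 = 25*4 + 3, so a_3 = 25.
  4 = 1*3 + 1, so a_4 = 1.
  3 = 3*1 + 0, so a_5 = 3.
The remainder reaches 0 after 6 divisions, so the expansion has 6 partial quotients, read off in order.

[0; 1, 1, 25, 1, 3]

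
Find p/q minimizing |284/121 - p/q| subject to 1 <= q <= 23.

Expand x = 284/121 as a continued fraction with the Euclidean algorithm:
  284 = 2*121 + 42, so a_0 = 2.
  121 = 2*42 + 37, so a_1 = 2.
  42 = 1*37 + 5, so a_2 = 1.
  37 = 7*5 + 2, so a_3 = 7.
  5 = 2*2 + 1, so a_4 = 2.
  2 = 2*1 + 0, so a_5 = 2.
so x = [2; 2, 1, 7, 2, 2].
Convergents (p_i = a_i*p_{i-1} + p_{i-2}, q_i = a_i*q_{i-1} + q_{i-2} with p_{-2}=0, p_{-1}=1, q_{-2}=1, q_{-1}=0), until the denominator exceeds 23:
  i=0: a_0=2, p_0 = 2*1 + 0 = 2, q_0 = 2*0 + 1 = 1.
  i=1: a_1=2, p_1 = 2*2 + 1 = 5, q_1 = 2*1 + 0 = 2.
  i=2: a_2=1, p_2 = 1*5 + 2 = 7, q_2 = 1*2 + 1 = 3.
  i=3: a_3=7, p_3 = 7*7 + 5 = 54, q_3 = 7*3 + 2 = 23.
  i=4: a_4=2, p_4 = 2*54 + 7 = 115, q_4 = 2*23 + 3 = 49.
q_4 = 49 > 23, so the last convergent with denominator <= 23 is p_3/q_3 = 54/23.
The closest fraction with denominator <= 23 is either p_3/q_3 or the intermediate fraction (k*p_3 + p_2)/(k*q_3 + q_2) with the largest k >= 1 whose denominator stays <= 23; these approach x as k grows, and every other convergent or intermediate fraction in range is farther away.
Largest k: floor((23 - q_2)/q_3) = floor((23 - 3)/23) = 0.
Since k = 0, no intermediate fraction beyond p_3/q_3 has denominator <= 23, so the convergent 54/23 is the closest (its error is |284*23 - 54*121|/(121*23) = 2/2783).

54/23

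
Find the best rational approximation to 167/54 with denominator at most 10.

31/10

Expand x = 167/54 as a continued fraction with the Euclidean algorithm:
  167 = 3*54 + 5, so a_0 = 3.
  54 = 10*5 + 4, so a_1 = 10.
  5 = 1*4 + 1, so a_2 = 1.
  4 = 4*1 + 0, so a_3 = 4.
so x = [3; 10, 1, 4].
Convergents (p_i = a_i*p_{i-1} + p_{i-2}, q_i = a_i*q_{i-1} + q_{i-2} with p_{-2}=0, p_{-1}=1, q_{-2}=1, q_{-1}=0), until the denominator exceeds 10:
  i=0: a_0=3, p_0 = 3*1 + 0 = 3, q_0 = 3*0 + 1 = 1.
  i=1: a_1=10, p_1 = 10*3 + 1 = 31, q_1 = 10*1 + 0 = 10.
  i=2: a_2=1, p_2 = 1*31 + 3 = 34, q_2 = 1*10 + 1 = 11.
q_2 = 11 > 10, so the last convergent with denominator <= 10 is p_1/q_1 = 31/10.
The closest fraction with denominator <= 10 is either p_1/q_1 or the intermediate fraction (k*p_1 + p_0)/(k*q_1 + q_0) with the largest k >= 1 whose denominator stays <= 10; these approach x as k grows, and every other convergent or intermediate fraction in range is farther away.
Largest k: floor((10 - q_0)/q_1) = floor((10 - 1)/10) = 0.
Since k = 0, no intermediate fraction beyond p_1/q_1 has denominator <= 10, so the convergent 31/10 is the closest (its error is |167*10 - 31*54|/(54*10) = 4/540).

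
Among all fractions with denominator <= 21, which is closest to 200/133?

3/2

Expand x = 200/133 as a continued fraction with the Euclidean algorithm:
  200 = 1*133 + 67, so a_0 = 1.
  133 = 1*67 + 66, so a_1 = 1.
  67 = 1*66 + 1, so a_2 = 1.
  66 = 66*1 + 0, so a_3 = 66.
so x = [1; 1, 1, 66].
Convergents (p_i = a_i*p_{i-1} + p_{i-2}, q_i = a_i*q_{i-1} + q_{i-2} with p_{-2}=0, p_{-1}=1, q_{-2}=1, q_{-1}=0), until the denominator exceeds 21:
  i=0: a_0=1, p_0 = 1*1 + 0 = 1, q_0 = 1*0 + 1 = 1.
  i=1: a_1=1, p_1 = 1*1 + 1 = 2, q_1 = 1*1 + 0 = 1.
  i=2: a_2=1, p_2 = 1*2 + 1 = 3, q_2 = 1*1 + 1 = 2.
  i=3: a_3=66, p_3 = 66*3 + 2 = 200, q_3 = 66*2 + 1 = 133.
q_3 = 133 > 21, so the last convergent with denominator <= 21 is p_2/q_2 = 3/2.
The closest fraction with denominator <= 21 is either p_2/q_2 or the intermediate fraction (k*p_2 + p_1)/(k*q_2 + q_1) with the largest k >= 1 whose denominator stays <= 21; these approach x as k grows, and every other convergent or intermediate fraction in range is farther away.
Largest k: floor((21 - q_1)/q_2) = floor((21 - 1)/2) = 10.
That gives (10*3 + 2)/(10*2 + 1) = 32/21.
Compare the errors: |x - 3/2| = |200*2 - 3*133|/(133*2) = 1/266, and |x - 32/21| = |200*21 - 32*133|/(133*21) = 56/2793.
Cross-multiplying, 1*2793 = 2793 < 14896 = 56*266, so 1/266 is smaller: the convergent 3/2 is closer to x than 32/21.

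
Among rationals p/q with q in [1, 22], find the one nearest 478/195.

49/20

Expand x = 478/195 as a continued fraction with the Euclidean algorithm:
  478 = 2*195 + 88, so a_0 = 2.
  195 = 2*88 + 19, so a_1 = 2.
  88 = 4*19 + 12, so a_2 = 4.
  19 = 1*12 + 7, so a_3 = 1.
  12 = 1*7 + 5, so a_4 = 1.
  7 = 1*5 + 2, so a_5 = 1.
  5 = 2*2 + 1, so a_6 = 2.
  2 = 2*1 + 0, so a_7 = 2.
so x = [2; 2, 4, 1, 1, 1, 2, 2].
Convergents (p_i = a_i*p_{i-1} + p_{i-2}, q_i = a_i*q_{i-1} + q_{i-2} with p_{-2}=0, p_{-1}=1, q_{-2}=1, q_{-1}=0), until the denominator exceeds 22:
  i=0: a_0=2, p_0 = 2*1 + 0 = 2, q_0 = 2*0 + 1 = 1.
  i=1: a_1=2, p_1 = 2*2 + 1 = 5, q_1 = 2*1 + 0 = 2.
  i=2: a_2=4, p_2 = 4*5 + 2 = 22, q_2 = 4*2 + 1 = 9.
  i=3: a_3=1, p_3 = 1*22 + 5 = 27, q_3 = 1*9 + 2 = 11.
  i=4: a_4=1, p_4 = 1*27 + 22 = 49, q_4 = 1*11 + 9 = 20.
  i=5: a_5=1, p_5 = 1*49 + 27 = 76, q_5 = 1*20 + 11 = 31.
q_5 = 31 > 22, so the last convergent with denominator <= 22 is p_4/q_4 = 49/20.
The closest fraction with denominator <= 22 is either p_4/q_4 or the intermediate fraction (k*p_4 + p_3)/(k*q_4 + q_3) with the largest k >= 1 whose denominator stays <= 22; these approach x as k grows, and every other convergent or intermediate fraction in range is farther away.
Largest k: floor((22 - q_3)/q_4) = floor((22 - 11)/20) = 0.
Since k = 0, no intermediate fraction beyond p_4/q_4 has denominator <= 22, so the convergent 49/20 is the closest (its error is |478*20 - 49*195|/(195*20) = 5/3900).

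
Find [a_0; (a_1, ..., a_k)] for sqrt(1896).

[43; (1, 1, 5, 3, 3, 3, 5, 1, 1, 86)]

Write x_i = (sqrt(1896) + m_i)/d_i with (m_0, d_0) = (0, 1). a_0 = floor(sqrt(1896)) = 43, since 43^2 = 1849 <= 1896 < 1936 = 44^2.
Iterate m_{i+1} = d_i*a_i - m_i, d_{i+1} = (1896 - m_{i+1}^2)/d_i, a_{i+1} = floor((a_0 + m_{i+1})/d_{i+1}):
  m_1 = 1*43 - 0 = 43, d_1 = (1896 - 43^2)/1 = 47/1 = 47, a_1 = floor((43 + 43)/47) = 1.
  m_2 = 47*1 - 43 = 4, d_2 = (1896 - 4^2)/47 = 1880/47 = 40, a_2 = floor((43 + 4)/40) = 1.
  m_3 = 40*1 - 4 = 36, d_3 = (1896 - 36^2)/40 = 600/40 = 15, a_3 = floor((43 + 36)/15) = 5.
  m_4 = 15*5 - 36 = 39, d_4 = (1896 - 39^2)/15 = 375/15 = 25, a_4 = floor((43 + 39)/25) = 3.
  m_5 = 25*3 - 39 = 36, d_5 = (1896 - 36^2)/25 = 600/25 = 24, a_5 = floor((43 + 36)/24) = 3.
  m_6 = 24*3 - 36 = 36, d_6 = (1896 - 36^2)/24 = 600/24 = 25, a_6 = floor((43 + 36)/25) = 3.
  m_7 = 25*3 - 36 = 39, d_7 = (1896 - 39^2)/25 = 375/25 = 15, a_7 = floor((43 + 39)/15) = 5.
  m_8 = 15*5 - 39 = 36, d_8 = (1896 - 36^2)/15 = 600/15 = 40, a_8 = floor((43 + 36)/40) = 1.
  m_9 = 40*1 - 36 = 4, d_9 = (1896 - 4^2)/40 = 1880/40 = 47, a_9 = floor((43 + 4)/47) = 1.
  m_10 = 47*1 - 4 = 43, d_10 = (1896 - 43^2)/47 = 47/47 = 1, a_10 = floor((43 + 43)/1) = 86.
  m_11 = 1*86 - 43 = 43, d_11 = (1896 - 43^2)/1 = 47/1 = 47: (m_11, d_11) = (m_1, d_1) = (43, 47), so from here the quotients repeat a_1, ..., a_10; the period length is 10.
Hence the expansion of sqrt(1896) is a_0 = 43 followed by the repeating block 1, 1, 5, 3, 3, 3, 5, 1, 1, 86 (period 10).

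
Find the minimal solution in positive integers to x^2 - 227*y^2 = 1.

(x, y) = (226, 15)

First expand sqrt(227) as a continued fraction. With x_i = (sqrt(227) + m_i)/d_i and (m_0, d_0) = (0, 1): a_0 = floor(sqrt(227)) = 15, since 15^2 = 225 <= 227 < 256 = 16^2.
Iterate m_{i+1} = d_i*a_i - m_i, d_{i+1} = (227 - m_{i+1}^2)/d_i, a_{i+1} = floor((a_0 + m_{i+1})/d_{i+1}):
  m_1 = 1*15 - 0 = 15, d_1 = (227 - 15^2)/1 = 2/1 = 2, a_1 = floor((15 + 15)/2) = 15.
  m_2 = 2*15 - 15 = 15, d_2 = (227 - 15^2)/2 = 2/2 = 1, a_2 = floor((15 + 15)/1) = 30.
  m_3 = 1*30 - 15 = 15, d_3 = (227 - 15^2)/1 = 2/1 = 2: (m_3, d_3) = (m_1, d_1) = (15, 2), so from here the quotients repeat a_1, a_2; the period length is 2.
So sqrt(227) = [15; (15, 30)] with period length k = 2.
k is even, so the fundamental solution of x^2 - 227y^2 = 1 is (p_{k-1}, q_{k-1}) = (p_1, q_1); compute convergents through index 1.
Convergents (p_i = a_i*p_{i-1} + p_{i-2}, q_i = a_i*q_{i-1} + q_{i-2} with p_{-2}=0, p_{-1}=1, q_{-2}=1, q_{-1}=0):
  i=0: a_0=15, p_0 = 15*1 + 0 = 15, q_0 = 15*0 + 1 = 1.
  i=1: a_1=15, p_1 = 15*15 + 1 = 226, q_1 = 15*1 + 0 = 15.
Check: 226^2 - 227*15^2 = 51076 - 51075 = 1, so (x, y) = (226, 15) solves the equation, and by the theorem it is the least positive solution.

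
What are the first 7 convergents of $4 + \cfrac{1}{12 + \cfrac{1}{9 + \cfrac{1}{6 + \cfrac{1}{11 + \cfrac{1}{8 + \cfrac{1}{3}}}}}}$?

4/1, 49/12, 445/109, 2719/666, 30354/7435, 245551/60146, 767007/187873

Using the convergent recurrence p_i = a_i*p_{i-1} + p_{i-2}, q_i = a_i*q_{i-1} + q_{i-2} with p_{-2}=0, p_{-1}=1, q_{-2}=1, q_{-1}=0:
  i=0: a_0=4, p_0 = 4*1 + 0 = 4, q_0 = 4*0 + 1 = 1.
  i=1: a_1=12, p_1 = 12*4 + 1 = 49, q_1 = 12*1 + 0 = 12.
  i=2: a_2=9, p_2 = 9*49 + 4 = 445, q_2 = 9*12 + 1 = 109.
  i=3: a_3=6, p_3 = 6*445 + 49 = 2719, q_3 = 6*109 + 12 = 666.
  i=4: a_4=11, p_4 = 11*2719 + 445 = 30354, q_4 = 11*666 + 109 = 7435.
  i=5: a_5=8, p_5 = 8*30354 + 2719 = 245551, q_5 = 8*7435 + 666 = 60146.
  i=6: a_6=3, p_6 = 3*245551 + 30354 = 767007, q_6 = 3*60146 + 7435 = 187873.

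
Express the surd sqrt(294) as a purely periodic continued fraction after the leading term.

Write x_i = (sqrt(294) + m_i)/d_i with (m_0, d_0) = (0, 1). a_0 = floor(sqrt(294)) = 17, since 17^2 = 289 <= 294 < 324 = 18^2.
Iterate m_{i+1} = d_i*a_i - m_i, d_{i+1} = (294 - m_{i+1}^2)/d_i, a_{i+1} = floor((a_0 + m_{i+1})/d_{i+1}):
  m_1 = 1*17 - 0 = 17, d_1 = (294 - 17^2)/1 = 5/1 = 5, a_1 = floor((17 + 17)/5) = 6.
  m_2 = 5*6 - 17 = 13, d_2 = (294 - 13^2)/5 = 125/5 = 25, a_2 = floor((17 + 13)/25) = 1.
  m_3 = 25*1 - 13 = 12, d_3 = (294 - 12^2)/25 = 150/25 = 6, a_3 = floor((17 + 12)/6) = 4.
  m_4 = 6*4 - 12 = 12, d_4 = (294 - 12^2)/6 = 150/6 = 25, a_4 = floor((17 + 12)/25) = 1.
  m_5 = 25*1 - 12 = 13, d_5 = (294 - 13^2)/25 = 125/25 = 5, a_5 = floor((17 + 13)/5) = 6.
  m_6 = 5*6 - 13 = 17, d_6 = (294 - 17^2)/5 = 5/5 = 1, a_6 = floor((17 + 17)/1) = 34.
  m_7 = 1*34 - 17 = 17, d_7 = (294 - 17^2)/1 = 5/1 = 5: (m_7, d_7) = (m_1, d_1) = (17, 5), so from here the quotients repeat a_1, ..., a_6; the period length is 6.
Hence the expansion of sqrt(294) is a_0 = 17 followed by the repeating block 6, 1, 4, 1, 6, 34 (period 6).

[17; (6, 1, 4, 1, 6, 34)]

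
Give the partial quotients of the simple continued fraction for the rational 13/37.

[0; 2, 1, 5, 2]

Run the Euclidean algorithm on 13 and 37; the successive quotients are the partial quotients a_0, a_1, ... (each step inverts the fractional part left over by the previous one):
  13 = 0*37 + 13, so a_0 = 0.
  37 = 2*13 + 11, so a_1 = 2.
  13 = 1*11 + 2, so a_2 = 1.
  11 = 5*2 + 1, so a_3 = 5.
  2 = 2*1 + 0, so a_4 = 2.
The remainder reaches 0 after 5 divisions, so the expansion has 5 partial quotients, read off in order.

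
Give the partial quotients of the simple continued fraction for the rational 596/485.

[1; 4, 2, 1, 2, 2, 2, 2]

Run the Euclidean algorithm on 596 and 485; the successive quotients are the partial quotients a_0, a_1, ... (each step inverts the fractional part left over by the previous one):
  596 = 1*485 + 111, so a_0 = 1.
  485 = 4*111 + 41, so a_1 = 4.
  111 = 2*41 + 29, so a_2 = 2.
  41 = 1*29 + 12, so a_3 = 1.
  29 = 2*12 + 5, so a_4 = 2.
  12 = 2*5 + 2, so a_5 = 2.
  5 = 2*2 + 1, so a_6 = 2.
  2 = 2*1 + 0, so a_7 = 2.
The remainder reaches 0 after 8 divisions, so the expansion has 8 partial quotients, read off in order.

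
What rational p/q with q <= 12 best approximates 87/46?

17/9

Expand x = 87/46 as a continued fraction with the Euclidean algorithm:
  87 = 1*46 + 41, so a_0 = 1.
  46 = 1*41 + 5, so a_1 = 1.
  41 = 8*5 + 1, so a_2 = 8.
  5 = 5*1 + 0, so a_3 = 5.
so x = [1; 1, 8, 5].
Convergents (p_i = a_i*p_{i-1} + p_{i-2}, q_i = a_i*q_{i-1} + q_{i-2} with p_{-2}=0, p_{-1}=1, q_{-2}=1, q_{-1}=0), until the denominator exceeds 12:
  i=0: a_0=1, p_0 = 1*1 + 0 = 1, q_0 = 1*0 + 1 = 1.
  i=1: a_1=1, p_1 = 1*1 + 1 = 2, q_1 = 1*1 + 0 = 1.
  i=2: a_2=8, p_2 = 8*2 + 1 = 17, q_2 = 8*1 + 1 = 9.
  i=3: a_3=5, p_3 = 5*17 + 2 = 87, q_3 = 5*9 + 1 = 46.
q_3 = 46 > 12, so the last convergent with denominator <= 12 is p_2/q_2 = 17/9.
The closest fraction with denominator <= 12 is either p_2/q_2 or the intermediate fraction (k*p_2 + p_1)/(k*q_2 + q_1) with the largest k >= 1 whose denominator stays <= 12; these approach x as k grows, and every other convergent or intermediate fraction in range is farther away.
Largest k: floor((12 - q_1)/q_2) = floor((12 - 1)/9) = 1.
That gives (1*17 + 2)/(1*9 + 1) = 19/10.
Compare the errors: |x - 17/9| = |87*9 - 17*46|/(46*9) = 1/414, and |x - 19/10| = |87*10 - 19*46|/(46*10) = 4/460.
Cross-multiplying, 1*460 = 460 < 1656 = 4*414, so 1/414 is smaller: the convergent 17/9 is closer to x than 19/10.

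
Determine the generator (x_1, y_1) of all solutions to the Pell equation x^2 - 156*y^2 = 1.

First expand sqrt(156) as a continued fraction. With x_i = (sqrt(156) + m_i)/d_i and (m_0, d_0) = (0, 1): a_0 = floor(sqrt(156)) = 12, since 12^2 = 144 <= 156 < 169 = 13^2.
Iterate m_{i+1} = d_i*a_i - m_i, d_{i+1} = (156 - m_{i+1}^2)/d_i, a_{i+1} = floor((a_0 + m_{i+1})/d_{i+1}):
  m_1 = 1*12 - 0 = 12, d_1 = (156 - 12^2)/1 = 12/1 = 12, a_1 = floor((12 + 12)/12) = 2.
  m_2 = 12*2 - 12 = 12, d_2 = (156 - 12^2)/12 = 12/12 = 1, a_2 = floor((12 + 12)/1) = 24.
  m_3 = 1*24 - 12 = 12, d_3 = (156 - 12^2)/1 = 12/1 = 12: (m_3, d_3) = (m_1, d_1) = (12, 12), so from here the quotients repeat a_1, a_2; the period length is 2.
So sqrt(156) = [12; (2, 24)] with period length k = 2.
k is even, so the fundamental solution of x^2 - 156y^2 = 1 is (p_{k-1}, q_{k-1}) = (p_1, q_1); compute convergents through index 1.
Convergents (p_i = a_i*p_{i-1} + p_{i-2}, q_i = a_i*q_{i-1} + q_{i-2} with p_{-2}=0, p_{-1}=1, q_{-2}=1, q_{-1}=0):
  i=0: a_0=12, p_0 = 12*1 + 0 = 12, q_0 = 12*0 + 1 = 1.
  i=1: a_1=2, p_1 = 2*12 + 1 = 25, q_1 = 2*1 + 0 = 2.
Check: 25^2 - 156*2^2 = 625 - 624 = 1, so (x, y) = (25, 2) solves the equation, and by the theorem it is the least positive solution.

(x, y) = (25, 2)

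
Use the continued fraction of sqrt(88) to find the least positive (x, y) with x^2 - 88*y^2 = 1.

First expand sqrt(88) as a continued fraction. With x_i = (sqrt(88) + m_i)/d_i and (m_0, d_0) = (0, 1): a_0 = floor(sqrt(88)) = 9, since 9^2 = 81 <= 88 < 100 = 10^2.
Iterate m_{i+1} = d_i*a_i - m_i, d_{i+1} = (88 - m_{i+1}^2)/d_i, a_{i+1} = floor((a_0 + m_{i+1})/d_{i+1}):
  m_1 = 1*9 - 0 = 9, d_1 = (88 - 9^2)/1 = 7/1 = 7, a_1 = floor((9 + 9)/7) = 2.
  m_2 = 7*2 - 9 = 5, d_2 = (88 - 5^2)/7 = 63/7 = 9, a_2 = floor((9 + 5)/9) = 1.
  m_3 = 9*1 - 5 = 4, d_3 = (88 - 4^2)/9 = 72/9 = 8, a_3 = floor((9 + 4)/8) = 1.
  m_4 = 8*1 - 4 = 4, d_4 = (88 - 4^2)/8 = 72/8 = 9, a_4 = floor((9 + 4)/9) = 1.
  m_5 = 9*1 - 4 = 5, d_5 = (88 - 5^2)/9 = 63/9 = 7, a_5 = floor((9 + 5)/7) = 2.
  m_6 = 7*2 - 5 = 9, d_6 = (88 - 9^2)/7 = 7/7 = 1, a_6 = floor((9 + 9)/1) = 18.
  m_7 = 1*18 - 9 = 9, d_7 = (88 - 9^2)/1 = 7/1 = 7: (m_7, d_7) = (m_1, d_1) = (9, 7), so from here the quotients repeat a_1, ..., a_6; the period length is 6.
So sqrt(88) = [9; (2, 1, 1, 1, 2, 18)] with period length k = 6.
k is even, so the fundamental solution of x^2 - 88y^2 = 1 is (p_{k-1}, q_{k-1}) = (p_5, q_5); compute convergents through index 5.
Convergents (p_i = a_i*p_{i-1} + p_{i-2}, q_i = a_i*q_{i-1} + q_{i-2} with p_{-2}=0, p_{-1}=1, q_{-2}=1, q_{-1}=0):
  i=0: a_0=9, p_0 = 9*1 + 0 = 9, q_0 = 9*0 + 1 = 1.
  i=1: a_1=2, p_1 = 2*9 + 1 = 19, q_1 = 2*1 + 0 = 2.
  i=2: a_2=1, p_2 = 1*19 + 9 = 28, q_2 = 1*2 + 1 = 3.
  i=3: a_3=1, p_3 = 1*28 + 19 = 47, q_3 = 1*3 + 2 = 5.
  i=4: a_4=1, p_4 = 1*47 + 28 = 75, q_4 = 1*5 + 3 = 8.
  i=5: a_5=2, p_5 = 2*75 + 47 = 197, q_5 = 2*8 + 5 = 21.
Check: 197^2 - 88*21^2 = 38809 - 38808 = 1, so (x, y) = (197, 21) solves the equation, and by the theorem it is the least positive solution.

(x, y) = (197, 21)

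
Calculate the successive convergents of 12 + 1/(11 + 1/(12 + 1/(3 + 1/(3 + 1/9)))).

Using the convergent recurrence p_i = a_i*p_{i-1} + p_{i-2}, q_i = a_i*q_{i-1} + q_{i-2} with p_{-2}=0, p_{-1}=1, q_{-2}=1, q_{-1}=0:
  i=0: a_0=12, p_0 = 12*1 + 0 = 12, q_0 = 12*0 + 1 = 1.
  i=1: a_1=11, p_1 = 11*12 + 1 = 133, q_1 = 11*1 + 0 = 11.
  i=2: a_2=12, p_2 = 12*133 + 12 = 1608, q_2 = 12*11 + 1 = 133.
  i=3: a_3=3, p_3 = 3*1608 + 133 = 4957, q_3 = 3*133 + 11 = 410.
  i=4: a_4=3, p_4 = 3*4957 + 1608 = 16479, q_4 = 3*410 + 133 = 1363.
  i=5: a_5=9, p_5 = 9*16479 + 4957 = 153268, q_5 = 9*1363 + 410 = 12677.

12/1, 133/11, 1608/133, 4957/410, 16479/1363, 153268/12677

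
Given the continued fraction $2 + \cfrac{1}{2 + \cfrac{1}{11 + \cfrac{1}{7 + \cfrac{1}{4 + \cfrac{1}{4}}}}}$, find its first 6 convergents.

Using the convergent recurrence p_i = a_i*p_{i-1} + p_{i-2}, q_i = a_i*q_{i-1} + q_{i-2} with p_{-2}=0, p_{-1}=1, q_{-2}=1, q_{-1}=0:
  i=0: a_0=2, p_0 = 2*1 + 0 = 2, q_0 = 2*0 + 1 = 1.
  i=1: a_1=2, p_1 = 2*2 + 1 = 5, q_1 = 2*1 + 0 = 2.
  i=2: a_2=11, p_2 = 11*5 + 2 = 57, q_2 = 11*2 + 1 = 23.
  i=3: a_3=7, p_3 = 7*57 + 5 = 404, q_3 = 7*23 + 2 = 163.
  i=4: a_4=4, p_4 = 4*404 + 57 = 1673, q_4 = 4*163 + 23 = 675.
  i=5: a_5=4, p_5 = 4*1673 + 404 = 7096, q_5 = 4*675 + 163 = 2863.

2/1, 5/2, 57/23, 404/163, 1673/675, 7096/2863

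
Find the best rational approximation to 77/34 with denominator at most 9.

Expand x = 77/34 as a continued fraction with the Euclidean algorithm:
  77 = 2*34 + 9, so a_0 = 2.
  34 = 3*9 + 7, so a_1 = 3.
  9 = 1*7 + 2, so a_2 = 1.
  7 = 3*2 + 1, so a_3 = 3.
  2 = 2*1 + 0, so a_4 = 2.
so x = [2; 3, 1, 3, 2].
Convergents (p_i = a_i*p_{i-1} + p_{i-2}, q_i = a_i*q_{i-1} + q_{i-2} with p_{-2}=0, p_{-1}=1, q_{-2}=1, q_{-1}=0), until the denominator exceeds 9:
  i=0: a_0=2, p_0 = 2*1 + 0 = 2, q_0 = 2*0 + 1 = 1.
  i=1: a_1=3, p_1 = 3*2 + 1 = 7, q_1 = 3*1 + 0 = 3.
  i=2: a_2=1, p_2 = 1*7 + 2 = 9, q_2 = 1*3 + 1 = 4.
  i=3: a_3=3, p_3 = 3*9 + 7 = 34, q_3 = 3*4 + 3 = 15.
q_3 = 15 > 9, so the last convergent with denominator <= 9 is p_2/q_2 = 9/4.
The closest fraction with denominator <= 9 is either p_2/q_2 or the intermediate fraction (k*p_2 + p_1)/(k*q_2 + q_1) with the largest k >= 1 whose denominator stays <= 9; these approach x as k grows, and every other convergent or intermediate fraction in range is farther away.
Largest k: floor((9 - q_1)/q_2) = floor((9 - 3)/4) = 1.
That gives (1*9 + 7)/(1*4 + 3) = 16/7.
Compare the errors: |x - 9/4| = |77*4 - 9*34|/(34*4) = 2/136, and |x - 16/7| = |77*7 - 16*34|/(34*7) = 5/238.
Cross-multiplying, 2*238 = 476 < 680 = 5*136, so 2/136 is smaller: the convergent 9/4 is closer to x than 16/7.

9/4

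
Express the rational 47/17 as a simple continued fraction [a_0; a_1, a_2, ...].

Run the Euclidean algorithm on 47 and 17; the successive quotients are the partial quotients a_0, a_1, ... (each step inverts the fractional part left over by the previous one):
  47 = 2*17 + 13, so a_0 = 2.
  17 = 1*13 + 4, so a_1 = 1.
  13 = 3*4 + 1, so a_2 = 3.
  4 = 4*1 + 0, so a_3 = 4.
The remainder reaches 0 after 4 divisions, so the expansion has 4 partial quotients, read off in order.

[2; 1, 3, 4]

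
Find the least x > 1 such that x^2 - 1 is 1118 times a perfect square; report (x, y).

First expand sqrt(1118) as a continued fraction. With x_i = (sqrt(1118) + m_i)/d_i and (m_0, d_0) = (0, 1): a_0 = floor(sqrt(1118)) = 33, since 33^2 = 1089 <= 1118 < 1156 = 34^2.
Iterate m_{i+1} = d_i*a_i - m_i, d_{i+1} = (1118 - m_{i+1}^2)/d_i, a_{i+1} = floor((a_0 + m_{i+1})/d_{i+1}):
  m_1 = 1*33 - 0 = 33, d_1 = (1118 - 33^2)/1 = 29/1 = 29, a_1 = floor((33 + 33)/29) = 2.
  m_2 = 29*2 - 33 = 25, d_2 = (1118 - 25^2)/29 = 493/29 = 17, a_2 = floor((33 + 25)/17) = 3.
  m_3 = 17*3 - 25 = 26, d_3 = (1118 - 26^2)/17 = 442/17 = 26, a_3 = floor((33 + 26)/26) = 2.
  m_4 = 26*2 - 26 = 26, d_4 = (1118 - 26^2)/26 = 442/26 = 17, a_4 = floor((33 + 26)/17) = 3.
  m_5 = 17*3 - 26 = 25, d_5 = (1118 - 25^2)/17 = 493/17 = 29, a_5 = floor((33 + 25)/29) = 2.
  m_6 = 29*2 - 25 = 33, d_6 = (1118 - 33^2)/29 = 29/29 = 1, a_6 = floor((33 + 33)/1) = 66.
  m_7 = 1*66 - 33 = 33, d_7 = (1118 - 33^2)/1 = 29/1 = 29: (m_7, d_7) = (m_1, d_1) = (33, 29), so from here the quotients repeat a_1, ..., a_6; the period length is 6.
So sqrt(1118) = [33; (2, 3, 2, 3, 2, 66)] with period length k = 6.
k is even, so the fundamental solution of x^2 - 1118y^2 = 1 is (p_{k-1}, q_{k-1}) = (p_5, q_5); compute convergents through index 5.
Convergents (p_i = a_i*p_{i-1} + p_{i-2}, q_i = a_i*q_{i-1} + q_{i-2} with p_{-2}=0, p_{-1}=1, q_{-2}=1, q_{-1}=0):
  i=0: a_0=33, p_0 = 33*1 + 0 = 33, q_0 = 33*0 + 1 = 1.
  i=1: a_1=2, p_1 = 2*33 + 1 = 67, q_1 = 2*1 + 0 = 2.
  i=2: a_2=3, p_2 = 3*67 + 33 = 234, q_2 = 3*2 + 1 = 7.
  i=3: a_3=2, p_3 = 2*234 + 67 = 535, q_3 = 2*7 + 2 = 16.
  i=4: a_4=3, p_4 = 3*535 + 234 = 1839, q_4 = 3*16 + 7 = 55.
  i=5: a_5=2, p_5 = 2*1839 + 535 = 4213, q_5 = 2*55 + 16 = 126.
Check: 4213^2 - 1118*126^2 = 17749369 - 17749368 = 1, so (x, y) = (4213, 126) solves the equation, and by the theorem it is the least positive solution.

(x, y) = (4213, 126)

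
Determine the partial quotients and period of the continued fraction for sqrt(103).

Write x_i = (sqrt(103) + m_i)/d_i with (m_0, d_0) = (0, 1). a_0 = floor(sqrt(103)) = 10, since 10^2 = 100 <= 103 < 121 = 11^2.
Iterate m_{i+1} = d_i*a_i - m_i, d_{i+1} = (103 - m_{i+1}^2)/d_i, a_{i+1} = floor((a_0 + m_{i+1})/d_{i+1}):
  m_1 = 1*10 - 0 = 10, d_1 = (103 - 10^2)/1 = 3/1 = 3, a_1 = floor((10 + 10)/3) = 6.
  m_2 = 3*6 - 10 = 8, d_2 = (103 - 8^2)/3 = 39/3 = 13, a_2 = floor((10 + 8)/13) = 1.
  m_3 = 13*1 - 8 = 5, d_3 = (103 - 5^2)/13 = 78/13 = 6, a_3 = floor((10 + 5)/6) = 2.
  m_4 = 6*2 - 5 = 7, d_4 = (103 - 7^2)/6 = 54/6 = 9, a_4 = floor((10 + 7)/9) = 1.
  m_5 = 9*1 - 7 = 2, d_5 = (103 - 2^2)/9 = 99/9 = 11, a_5 = floor((10 + 2)/11) = 1.
  m_6 = 11*1 - 2 = 9, d_6 = (103 - 9^2)/11 = 22/11 = 2, a_6 = floor((10 + 9)/2) = 9.
  m_7 = 2*9 - 9 = 9, d_7 = (103 - 9^2)/2 = 22/2 = 11, a_7 = floor((10 + 9)/11) = 1.
  m_8 = 11*1 - 9 = 2, d_8 = (103 - 2^2)/11 = 99/11 = 9, a_8 = floor((10 + 2)/9) = 1.
  m_9 = 9*1 - 2 = 7, d_9 = (103 - 7^2)/9 = 54/9 = 6, a_9 = floor((10 + 7)/6) = 2.
  m_10 = 6*2 - 7 = 5, d_10 = (103 - 5^2)/6 = 78/6 = 13, a_10 = floor((10 + 5)/13) = 1.
  m_11 = 13*1 - 5 = 8, d_11 = (103 - 8^2)/13 = 39/13 = 3, a_11 = floor((10 + 8)/3) = 6.
  m_12 = 3*6 - 8 = 10, d_12 = (103 - 10^2)/3 = 3/3 = 1, a_12 = floor((10 + 10)/1) = 20.
  m_13 = 1*20 - 10 = 10, d_13 = (103 - 10^2)/1 = 3/1 = 3: (m_13, d_13) = (m_1, d_1) = (10, 3), so from here the quotients repeat a_1, ..., a_12; the period length is 12.
Hence the expansion of sqrt(103) is a_0 = 10 followed by the repeating block 6, 1, 2, 1, 1, 9, 1, 1, 2, 1, 6, 20 (period 12).

[10; (6, 1, 2, 1, 1, 9, 1, 1, 2, 1, 6, 20)]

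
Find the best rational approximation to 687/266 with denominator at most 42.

Expand x = 687/266 as a continued fraction with the Euclidean algorithm:
  687 = 2*266 + 155, so a_0 = 2.
  266 = 1*155 + 111, so a_1 = 1.
  155 = 1*111 + 44, so a_2 = 1.
  111 = 2*44 + 23, so a_3 = 2.
  44 = 1*23 + 21, so a_4 = 1.
  23 = 1*21 + 2, so a_5 = 1.
  21 = 10*2 + 1, so a_6 = 10.
  2 = 2*1 + 0, so a_7 = 2.
so x = [2; 1, 1, 2, 1, 1, 10, 2].
Convergents (p_i = a_i*p_{i-1} + p_{i-2}, q_i = a_i*q_{i-1} + q_{i-2} with p_{-2}=0, p_{-1}=1, q_{-2}=1, q_{-1}=0), until the denominator exceeds 42:
  i=0: a_0=2, p_0 = 2*1 + 0 = 2, q_0 = 2*0 + 1 = 1.
  i=1: a_1=1, p_1 = 1*2 + 1 = 3, q_1 = 1*1 + 0 = 1.
  i=2: a_2=1, p_2 = 1*3 + 2 = 5, q_2 = 1*1 + 1 = 2.
  i=3: a_3=2, p_3 = 2*5 + 3 = 13, q_3 = 2*2 + 1 = 5.
  i=4: a_4=1, p_4 = 1*13 + 5 = 18, q_4 = 1*5 + 2 = 7.
  i=5: a_5=1, p_5 = 1*18 + 13 = 31, q_5 = 1*7 + 5 = 12.
  i=6: a_6=10, p_6 = 10*31 + 18 = 328, q_6 = 10*12 + 7 = 127.
q_6 = 127 > 42, so the last convergent with denominator <= 42 is p_5/q_5 = 31/12.
The closest fraction with denominator <= 42 is either p_5/q_5 or the intermediate fraction (k*p_5 + p_4)/(k*q_5 + q_4) with the largest k >= 1 whose denominator stays <= 42; these approach x as k grows, and every other convergent or intermediate fraction in range is farther away.
Largest k: floor((42 - q_4)/q_5) = floor((42 - 7)/12) = 2.
That gives (2*31 + 18)/(2*12 + 7) = 80/31.
Compare the errors: |x - 31/12| = |687*12 - 31*266|/(266*12) = 2/3192, and |x - 80/31| = |687*31 - 80*266|/(266*31) = 17/8246.
Cross-multiplying, 2*8246 = 16492 < 54264 = 17*3192, so 2/3192 is smaller: the convergent 31/12 is closer to x than 80/31.

31/12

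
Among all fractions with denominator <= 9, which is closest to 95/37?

18/7

Expand x = 95/37 as a continued fraction with the Euclidean algorithm:
  95 = 2*37 + 21, so a_0 = 2.
  37 = 1*21 + 16, so a_1 = 1.
  21 = 1*16 + 5, so a_2 = 1.
  16 = 3*5 + 1, so a_3 = 3.
  5 = 5*1 + 0, so a_4 = 5.
so x = [2; 1, 1, 3, 5].
Convergents (p_i = a_i*p_{i-1} + p_{i-2}, q_i = a_i*q_{i-1} + q_{i-2} with p_{-2}=0, p_{-1}=1, q_{-2}=1, q_{-1}=0), until the denominator exceeds 9:
  i=0: a_0=2, p_0 = 2*1 + 0 = 2, q_0 = 2*0 + 1 = 1.
  i=1: a_1=1, p_1 = 1*2 + 1 = 3, q_1 = 1*1 + 0 = 1.
  i=2: a_2=1, p_2 = 1*3 + 2 = 5, q_2 = 1*1 + 1 = 2.
  i=3: a_3=3, p_3 = 3*5 + 3 = 18, q_3 = 3*2 + 1 = 7.
  i=4: a_4=5, p_4 = 5*18 + 5 = 95, q_4 = 5*7 + 2 = 37.
q_4 = 37 > 9, so the last convergent with denominator <= 9 is p_3/q_3 = 18/7.
The closest fraction with denominator <= 9 is either p_3/q_3 or the intermediate fraction (k*p_3 + p_2)/(k*q_3 + q_2) with the largest k >= 1 whose denominator stays <= 9; these approach x as k grows, and every other convergent or intermediate fraction in range is farther away.
Largest k: floor((9 - q_2)/q_3) = floor((9 - 2)/7) = 1.
That gives (1*18 + 5)/(1*7 + 2) = 23/9.
Compare the errors: |x - 18/7| = |95*7 - 18*37|/(37*7) = 1/259, and |x - 23/9| = |95*9 - 23*37|/(37*9) = 4/333.
Cross-multiplying, 1*333 = 333 < 1036 = 4*259, so 1/259 is smaller: the convergent 18/7 is closer to x than 23/9.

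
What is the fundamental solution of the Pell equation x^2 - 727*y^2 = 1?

First expand sqrt(727) as a continued fraction. With x_i = (sqrt(727) + m_i)/d_i and (m_0, d_0) = (0, 1): a_0 = floor(sqrt(727)) = 26, since 26^2 = 676 <= 727 < 729 = 27^2.
Iterate m_{i+1} = d_i*a_i - m_i, d_{i+1} = (727 - m_{i+1}^2)/d_i, a_{i+1} = floor((a_0 + m_{i+1})/d_{i+1}):
  m_1 = 1*26 - 0 = 26, d_1 = (727 - 26^2)/1 = 51/1 = 51, a_1 = floor((26 + 26)/51) = 1.
  m_2 = 51*1 - 26 = 25, d_2 = (727 - 25^2)/51 = 102/51 = 2, a_2 = floor((26 + 25)/2) = 25.
  m_3 = 2*25 - 25 = 25, d_3 = (727 - 25^2)/2 = 102/2 = 51, a_3 = floor((26 + 25)/51) = 1.
  m_4 = 51*1 - 25 = 26, d_4 = (727 - 26^2)/51 = 51/51 = 1, a_4 = floor((26 + 26)/1) = 52.
  m_5 = 1*52 - 26 = 26, d_5 = (727 - 26^2)/1 = 51/1 = 51: (m_5, d_5) = (m_1, d_1) = (26, 51), so from here the quotients repeat a_1, ..., a_4; the period length is 4.
So sqrt(727) = [26; (1, 25, 1, 52)] with period length k = 4.
k is even, so the fundamental solution of x^2 - 727y^2 = 1 is (p_{k-1}, q_{k-1}) = (p_3, q_3); compute convergents through index 3.
Convergents (p_i = a_i*p_{i-1} + p_{i-2}, q_i = a_i*q_{i-1} + q_{i-2} with p_{-2}=0, p_{-1}=1, q_{-2}=1, q_{-1}=0):
  i=0: a_0=26, p_0 = 26*1 + 0 = 26, q_0 = 26*0 + 1 = 1.
  i=1: a_1=1, p_1 = 1*26 + 1 = 27, q_1 = 1*1 + 0 = 1.
  i=2: a_2=25, p_2 = 25*27 + 26 = 701, q_2 = 25*1 + 1 = 26.
  i=3: a_3=1, p_3 = 1*701 + 27 = 728, q_3 = 1*26 + 1 = 27.
Check: 728^2 - 727*27^2 = 529984 - 529983 = 1, so (x, y) = (728, 27) solves the equation, and by the theorem it is the least positive solution.

(x, y) = (728, 27)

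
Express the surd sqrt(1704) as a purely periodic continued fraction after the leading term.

Write x_i = (sqrt(1704) + m_i)/d_i with (m_0, d_0) = (0, 1). a_0 = floor(sqrt(1704)) = 41, since 41^2 = 1681 <= 1704 < 1764 = 42^2.
Iterate m_{i+1} = d_i*a_i - m_i, d_{i+1} = (1704 - m_{i+1}^2)/d_i, a_{i+1} = floor((a_0 + m_{i+1})/d_{i+1}):
  m_1 = 1*41 - 0 = 41, d_1 = (1704 - 41^2)/1 = 23/1 = 23, a_1 = floor((41 + 41)/23) = 3.
  m_2 = 23*3 - 41 = 28, d_2 = (1704 - 28^2)/23 = 920/23 = 40, a_2 = floor((41 + 28)/40) = 1.
  m_3 = 40*1 - 28 = 12, d_3 = (1704 - 12^2)/40 = 1560/40 = 39, a_3 = floor((41 + 12)/39) = 1.
  m_4 = 39*1 - 12 = 27, d_4 = (1704 - 27^2)/39 = 975/39 = 25, a_4 = floor((41 + 27)/25) = 2.
  m_5 = 25*2 - 27 = 23, d_5 = (1704 - 23^2)/25 = 1175/25 = 47, a_5 = floor((41 + 23)/47) = 1.
  m_6 = 47*1 - 23 = 24, d_6 = (1704 - 24^2)/47 = 1128/47 = 24, a_6 = floor((41 + 24)/24) = 2.
  m_7 = 24*2 - 24 = 24, d_7 = (1704 - 24^2)/24 = 1128/24 = 47, a_7 = floor((41 + 24)/47) = 1.
  m_8 = 47*1 - 24 = 23, d_8 = (1704 - 23^2)/47 = 1175/47 = 25, a_8 = floor((41 + 23)/25) = 2.
  m_9 = 25*2 - 23 = 27, d_9 = (1704 - 27^2)/25 = 975/25 = 39, a_9 = floor((41 + 27)/39) = 1.
  m_10 = 39*1 - 27 = 12, d_10 = (1704 - 12^2)/39 = 1560/39 = 40, a_10 = floor((41 + 12)/40) = 1.
  m_11 = 40*1 - 12 = 28, d_11 = (1704 - 28^2)/40 = 920/40 = 23, a_11 = floor((41 + 28)/23) = 3.
  m_12 = 23*3 - 28 = 41, d_12 = (1704 - 41^2)/23 = 23/23 = 1, a_12 = floor((41 + 41)/1) = 82.
  m_13 = 1*82 - 41 = 41, d_13 = (1704 - 41^2)/1 = 23/1 = 23: (m_13, d_13) = (m_1, d_1) = (41, 23), so from here the quotients repeat a_1, ..., a_12; the period length is 12.
Hence the expansion of sqrt(1704) is a_0 = 41 followed by the repeating block 3, 1, 1, 2, 1, 2, 1, 2, 1, 1, 3, 82 (period 12).

[41; (3, 1, 1, 2, 1, 2, 1, 2, 1, 1, 3, 82)]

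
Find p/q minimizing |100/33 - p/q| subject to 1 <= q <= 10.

Expand x = 100/33 as a continued fraction with the Euclidean algorithm:
  100 = 3*33 + 1, so a_0 = 3.
  33 = 33*1 + 0, so a_1 = 33.
so x = [3; 33].
Convergents (p_i = a_i*p_{i-1} + p_{i-2}, q_i = a_i*q_{i-1} + q_{i-2} with p_{-2}=0, p_{-1}=1, q_{-2}=1, q_{-1}=0), until the denominator exceeds 10:
  i=0: a_0=3, p_0 = 3*1 + 0 = 3, q_0 = 3*0 + 1 = 1.
  i=1: a_1=33, p_1 = 33*3 + 1 = 100, q_1 = 33*1 + 0 = 33.
q_1 = 33 > 10, so the last convergent with denominator <= 10 is p_0/q_0 = 3/1.
The closest fraction with denominator <= 10 is either p_0/q_0 or the intermediate fraction (k*p_0 + p_{-1})/(k*q_0 + q_{-1}) with the largest k >= 1 whose denominator stays <= 10; these approach x as k grows, and every other convergent or intermediate fraction in range is farther away.
Largest k: floor((10 - q_{-1})/q_0) = floor((10 - 0)/1) = 10 (using the seeds p_{-1} = 1, q_{-1} = 0).
That gives (10*3 + 1)/(10*1 + 0) = 31/10.
Compare the errors: |x - 3/1| = |100*1 - 3*33|/(33*1) = 1/33, and |x - 31/10| = |100*10 - 31*33|/(33*10) = 23/330.
Cross-multiplying, 1*330 = 330 < 759 = 23*33, so 1/33 is smaller: the convergent 3/1 is closer to x than 31/10.

3/1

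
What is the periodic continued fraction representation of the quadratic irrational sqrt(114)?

[10; (1, 2, 10, 2, 1, 20)]

Write x_i = (sqrt(114) + m_i)/d_i with (m_0, d_0) = (0, 1). a_0 = floor(sqrt(114)) = 10, since 10^2 = 100 <= 114 < 121 = 11^2.
Iterate m_{i+1} = d_i*a_i - m_i, d_{i+1} = (114 - m_{i+1}^2)/d_i, a_{i+1} = floor((a_0 + m_{i+1})/d_{i+1}):
  m_1 = 1*10 - 0 = 10, d_1 = (114 - 10^2)/1 = 14/1 = 14, a_1 = floor((10 + 10)/14) = 1.
  m_2 = 14*1 - 10 = 4, d_2 = (114 - 4^2)/14 = 98/14 = 7, a_2 = floor((10 + 4)/7) = 2.
  m_3 = 7*2 - 4 = 10, d_3 = (114 - 10^2)/7 = 14/7 = 2, a_3 = floor((10 + 10)/2) = 10.
  m_4 = 2*10 - 10 = 10, d_4 = (114 - 10^2)/2 = 14/2 = 7, a_4 = floor((10 + 10)/7) = 2.
  m_5 = 7*2 - 10 = 4, d_5 = (114 - 4^2)/7 = 98/7 = 14, a_5 = floor((10 + 4)/14) = 1.
  m_6 = 14*1 - 4 = 10, d_6 = (114 - 10^2)/14 = 14/14 = 1, a_6 = floor((10 + 10)/1) = 20.
  m_7 = 1*20 - 10 = 10, d_7 = (114 - 10^2)/1 = 14/1 = 14: (m_7, d_7) = (m_1, d_1) = (10, 14), so from here the quotients repeat a_1, ..., a_6; the period length is 6.
Hence the expansion of sqrt(114) is a_0 = 10 followed by the repeating block 1, 2, 10, 2, 1, 20 (period 6).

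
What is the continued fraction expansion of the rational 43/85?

[0; 1, 1, 42]

Run the Euclidean algorithm on 43 and 85; the successive quotients are the partial quotients a_0, a_1, ... (each step inverts the fractional part left over by the previous one):
  43 = 0*85 + 43, so a_0 = 0.
  85 = 1*43 + 42, so a_1 = 1.
  43 = 1*42 + 1, so a_2 = 1.
  42 = 42*1 + 0, so a_3 = 42.
The remainder reaches 0 after 4 divisions, so the expansion has 4 partial quotients, read off in order.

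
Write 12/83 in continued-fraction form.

[0; 6, 1, 11]

Run the Euclidean algorithm on 12 and 83; the successive quotients are the partial quotients a_0, a_1, ... (each step inverts the fractional part left over by the previous one):
  12 = 0*83 + 12, so a_0 = 0.
  83 = 6*12 + 11, so a_1 = 6.
  12 = 1*11 + 1, so a_2 = 1.
  11 = 11*1 + 0, so a_3 = 11.
The remainder reaches 0 after 4 divisions, so the expansion has 4 partial quotients, read off in order.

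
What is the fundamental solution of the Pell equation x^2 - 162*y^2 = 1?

First expand sqrt(162) as a continued fraction. With x_i = (sqrt(162) + m_i)/d_i and (m_0, d_0) = (0, 1): a_0 = floor(sqrt(162)) = 12, since 12^2 = 144 <= 162 < 169 = 13^2.
Iterate m_{i+1} = d_i*a_i - m_i, d_{i+1} = (162 - m_{i+1}^2)/d_i, a_{i+1} = floor((a_0 + m_{i+1})/d_{i+1}):
  m_1 = 1*12 - 0 = 12, d_1 = (162 - 12^2)/1 = 18/1 = 18, a_1 = floor((12 + 12)/18) = 1.
  m_2 = 18*1 - 12 = 6, d_2 = (162 - 6^2)/18 = 126/18 = 7, a_2 = floor((12 + 6)/7) = 2.
  m_3 = 7*2 - 6 = 8, d_3 = (162 - 8^2)/7 = 98/7 = 14, a_3 = floor((12 + 8)/14) = 1.
  m_4 = 14*1 - 8 = 6, d_4 = (162 - 6^2)/14 = 126/14 = 9, a_4 = floor((12 + 6)/9) = 2.
  m_5 = 9*2 - 6 = 12, d_5 = (162 - 12^2)/9 = 18/9 = 2, a_5 = floor((12 + 12)/2) = 12.
  m_6 = 2*12 - 12 = 12, d_6 = (162 - 12^2)/2 = 18/2 = 9, a_6 = floor((12 + 12)/9) = 2.
  m_7 = 9*2 - 12 = 6, d_7 = (162 - 6^2)/9 = 126/9 = 14, a_7 = floor((12 + 6)/14) = 1.
  m_8 = 14*1 - 6 = 8, d_8 = (162 - 8^2)/14 = 98/14 = 7, a_8 = floor((12 + 8)/7) = 2.
  m_9 = 7*2 - 8 = 6, d_9 = (162 - 6^2)/7 = 126/7 = 18, a_9 = floor((12 + 6)/18) = 1.
  m_10 = 18*1 - 6 = 12, d_10 = (162 - 12^2)/18 = 18/18 = 1, a_10 = floor((12 + 12)/1) = 24.
  m_11 = 1*24 - 12 = 12, d_11 = (162 - 12^2)/1 = 18/1 = 18: (m_11, d_11) = (m_1, d_1) = (12, 18), so from here the quotients repeat a_1, ..., a_10; the period length is 10.
So sqrt(162) = [12; (1, 2, 1, 2, 12, 2, 1, 2, 1, 24)] with period length k = 10.
k is even, so the fundamental solution of x^2 - 162y^2 = 1 is (p_{k-1}, q_{k-1}) = (p_9, q_9); compute convergents through index 9.
Convergents (p_i = a_i*p_{i-1} + p_{i-2}, q_i = a_i*q_{i-1} + q_{i-2} with p_{-2}=0, p_{-1}=1, q_{-2}=1, q_{-1}=0):
  i=0: a_0=12, p_0 = 12*1 + 0 = 12, q_0 = 12*0 + 1 = 1.
  i=1: a_1=1, p_1 = 1*12 + 1 = 13, q_1 = 1*1 + 0 = 1.
  i=2: a_2=2, p_2 = 2*13 + 12 = 38, q_2 = 2*1 + 1 = 3.
  i=3: a_3=1, p_3 = 1*38 + 13 = 51, q_3 = 1*3 + 1 = 4.
  i=4: a_4=2, p_4 = 2*51 + 38 = 140, q_4 = 2*4 + 3 = 11.
  i=5: a_5=12, p_5 = 12*140 + 51 = 1731, q_5 = 12*11 + 4 = 136.
  i=6: a_6=2, p_6 = 2*1731 + 140 = 3602, q_6 = 2*136 + 11 = 283.
  i=7: a_7=1, p_7 = 1*3602 + 1731 = 5333, q_7 = 1*283 + 136 = 419.
  i=8: a_8=2, p_8 = 2*5333 + 3602 = 14268, q_8 = 2*419 + 283 = 1121.
  i=9: a_9=1, p_9 = 1*14268 + 5333 = 19601, q_9 = 1*1121 + 419 = 1540.
Check: 19601^2 - 162*1540^2 = 384199201 - 384199200 = 1, so (x, y) = (19601, 1540) solves the equation, and by the theorem it is the least positive solution.

(x, y) = (19601, 1540)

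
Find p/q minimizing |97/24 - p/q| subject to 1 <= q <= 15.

61/15

Expand x = 97/24 as a continued fraction with the Euclidean algorithm:
  97 = 4*24 + 1, so a_0 = 4.
  24 = 24*1 + 0, so a_1 = 24.
so x = [4; 24].
Convergents (p_i = a_i*p_{i-1} + p_{i-2}, q_i = a_i*q_{i-1} + q_{i-2} with p_{-2}=0, p_{-1}=1, q_{-2}=1, q_{-1}=0), until the denominator exceeds 15:
  i=0: a_0=4, p_0 = 4*1 + 0 = 4, q_0 = 4*0 + 1 = 1.
  i=1: a_1=24, p_1 = 24*4 + 1 = 97, q_1 = 24*1 + 0 = 24.
q_1 = 24 > 15, so the last convergent with denominator <= 15 is p_0/q_0 = 4/1.
The closest fraction with denominator <= 15 is either p_0/q_0 or the intermediate fraction (k*p_0 + p_{-1})/(k*q_0 + q_{-1}) with the largest k >= 1 whose denominator stays <= 15; these approach x as k grows, and every other convergent or intermediate fraction in range is farther away.
Largest k: floor((15 - q_{-1})/q_0) = floor((15 - 0)/1) = 15 (using the seeds p_{-1} = 1, q_{-1} = 0).
That gives (15*4 + 1)/(15*1 + 0) = 61/15.
Compare the errors: |x - 4/1| = |97*1 - 4*24|/(24*1) = 1/24, and |x - 61/15| = |97*15 - 61*24|/(24*15) = 9/360.
Cross-multiplying, 9*24 = 216 < 360 = 1*360, so 9/360 is smaller: the intermediate fraction 61/15 is closer to x than 4/1.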